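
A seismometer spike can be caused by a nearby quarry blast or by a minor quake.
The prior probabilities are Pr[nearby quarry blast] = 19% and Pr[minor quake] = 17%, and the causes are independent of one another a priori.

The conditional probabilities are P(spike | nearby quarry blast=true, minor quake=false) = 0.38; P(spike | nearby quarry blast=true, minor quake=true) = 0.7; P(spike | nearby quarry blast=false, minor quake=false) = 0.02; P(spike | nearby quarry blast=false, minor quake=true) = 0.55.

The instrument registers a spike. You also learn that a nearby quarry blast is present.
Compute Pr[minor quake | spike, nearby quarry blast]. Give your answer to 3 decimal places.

Sum P(spike|·) weighted by the priors over both values of minor quake:
  P(spike | nearby quarry blast) = 0.38×0.83 + 0.7×0.17
        = 0.315400 + 0.119000 = 0.434400
Keeping only the minor quake-present terms gives 0.119000, so
  P(minor quake | spike, nearby quarry blast) = 0.119000 / 0.434400 ≈ 0.274

Pr[minor quake | spike, nearby quarry blast] ≈ 0.274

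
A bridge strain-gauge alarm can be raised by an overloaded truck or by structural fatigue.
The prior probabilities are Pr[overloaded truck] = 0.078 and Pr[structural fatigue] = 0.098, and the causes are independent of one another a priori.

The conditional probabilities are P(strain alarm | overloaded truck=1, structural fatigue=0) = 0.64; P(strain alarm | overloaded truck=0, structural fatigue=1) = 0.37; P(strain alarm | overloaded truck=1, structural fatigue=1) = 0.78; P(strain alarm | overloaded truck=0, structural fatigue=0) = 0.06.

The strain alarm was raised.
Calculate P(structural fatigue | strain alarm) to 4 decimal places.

Enumerate the 4 (overloaded truck, structural fatigue) configurations and weight by the priors:
  P(strain alarm) = 0.06×0.922×0.902 + 0.37×0.922×0.098 + 0.64×0.078×0.902 + 0.78×0.078×0.098
        = 0.049899 + 0.033432 + 0.045028 + 0.005962 = 0.134321
The terms with structural fatigue present sum to 0.039394, so
  P(structural fatigue | strain alarm) = 0.039394 / 0.134321 ≈ 0.2933

P(structural fatigue | strain alarm) ≈ 0.2933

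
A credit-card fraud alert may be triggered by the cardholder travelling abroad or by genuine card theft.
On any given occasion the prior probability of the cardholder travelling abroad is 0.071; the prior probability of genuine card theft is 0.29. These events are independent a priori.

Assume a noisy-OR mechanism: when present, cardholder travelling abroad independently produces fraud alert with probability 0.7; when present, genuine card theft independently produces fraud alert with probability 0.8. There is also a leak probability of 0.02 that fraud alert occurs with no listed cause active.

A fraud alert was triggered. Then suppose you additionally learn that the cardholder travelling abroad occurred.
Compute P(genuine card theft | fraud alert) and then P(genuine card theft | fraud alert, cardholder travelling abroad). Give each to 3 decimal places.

P(genuine card theft | fraud alert) ≈ 0.829; P(genuine card theft | fraud alert, cardholder travelling abroad) ≈ 0.353

Under noisy-OR, P(fraud alert | causes) = 1 − (1−0.02)·∏(1−qᵢ) over the active causes.
Sum P(fraud alert|·) weighted by the priors over the 4 (cardholder travelling abroad, genuine card theft) configurations:
  P(fraud alert) = 0.02*0.929*0.71 + 0.804*0.929*0.29 + 0.706*0.071*0.71 + 0.9412*0.071*0.29
        = 0.013192 + 0.216606 + 0.035589 + 0.019379 = 0.284766
Configurations with genuine card theft contribute 0.235985, so
  P(genuine card theft | fraud alert) = 0.235985 / 0.284766 ≈ 0.829

Now also conditioning on cardholder travelling abroad=true:
Weight on genuine card theft=true, given the evidence: 0.9412·0.29 = 0.272948
The normalizing constant is 0.706·0.71 + 0.9412·0.29 = 0.774208
Posterior = 0.272948 / 0.774208 ≈ 0.353
Conditioning on cardholder travelling abroad lowers the posterior on genuine card theft: the classic explaining-away effect in a common-effect structure.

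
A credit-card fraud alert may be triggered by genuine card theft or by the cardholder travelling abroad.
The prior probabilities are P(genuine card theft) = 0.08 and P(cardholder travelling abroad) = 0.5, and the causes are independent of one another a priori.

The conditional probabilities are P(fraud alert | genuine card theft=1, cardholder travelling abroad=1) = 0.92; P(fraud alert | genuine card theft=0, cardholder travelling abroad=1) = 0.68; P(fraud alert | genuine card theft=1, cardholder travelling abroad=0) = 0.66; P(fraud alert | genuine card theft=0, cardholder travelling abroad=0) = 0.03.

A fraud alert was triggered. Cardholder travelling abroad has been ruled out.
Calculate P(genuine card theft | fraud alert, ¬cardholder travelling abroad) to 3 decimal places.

P(fraud alert | ¬cardholder travelling abroad) = 0.03×0.92 + 0.66×0.08 = 0.027600 + 0.052800 = 0.080400
Of this, 0.052800 comes from 0.66×0.08 (the genuine card theft=true cases).
So P(genuine card theft | fraud alert, ¬cardholder travelling abroad) = 0.052800/0.080400 ≈ 0.657.

P(genuine card theft | fraud alert, ¬cardholder travelling abroad) ≈ 0.657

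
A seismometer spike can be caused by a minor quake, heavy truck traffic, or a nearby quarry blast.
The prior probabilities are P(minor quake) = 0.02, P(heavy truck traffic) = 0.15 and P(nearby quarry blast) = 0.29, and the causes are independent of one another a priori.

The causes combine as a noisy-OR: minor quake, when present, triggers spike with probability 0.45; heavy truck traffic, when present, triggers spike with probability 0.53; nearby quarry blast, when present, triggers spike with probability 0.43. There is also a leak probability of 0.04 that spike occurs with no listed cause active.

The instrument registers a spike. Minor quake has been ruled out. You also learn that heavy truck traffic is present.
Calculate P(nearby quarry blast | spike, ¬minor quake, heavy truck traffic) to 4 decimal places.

P(nearby quarry blast | spike, ¬minor quake, heavy truck traffic) ≈ 0.3560

Under noisy-OR, P(spike | causes) = 1 − (1−0.04)·∏(1−qᵢ) over the active causes.
For the numerator, keep only nearby quarry blast=true terms: 0.742816×0.29 = 0.215417
The normalizing constant is 0.5488×0.71 + 0.742816×0.29 = 0.605065
Posterior = 0.215417 / 0.605065 ≈ 0.3560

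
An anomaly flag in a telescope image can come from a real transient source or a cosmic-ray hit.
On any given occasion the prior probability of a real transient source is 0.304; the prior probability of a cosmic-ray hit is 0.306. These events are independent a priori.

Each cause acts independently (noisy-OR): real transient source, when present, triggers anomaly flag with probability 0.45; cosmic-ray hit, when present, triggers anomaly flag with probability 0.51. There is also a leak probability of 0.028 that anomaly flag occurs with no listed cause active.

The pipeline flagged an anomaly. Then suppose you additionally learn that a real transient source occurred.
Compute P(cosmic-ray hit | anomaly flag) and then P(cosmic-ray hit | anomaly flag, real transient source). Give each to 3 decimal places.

P(cosmic-ray hit | anomaly flag) ≈ 0.617; P(cosmic-ray hit | anomaly flag, real transient source) ≈ 0.411

Under noisy-OR, P(anomaly flag | causes) = 1 − (1−0.028)·∏(1−qᵢ) over the active causes.
P(anomaly flag) = 0.028×0.696×0.694 + 0.52372×0.696×0.306 + 0.4654×0.304×0.694 + 0.738046×0.304×0.306 = 0.013525 + 0.111540 + 0.098188 + 0.068656 = 0.291909
Restricting to configurations with cosmic-ray hit present: 0.111540 + 0.068656 = 0.180196.
P(cosmic-ray hit | anomaly flag) = 0.180196 / 0.291909 ≈ 0.617

Now also conditioning on real transient source=true:
Enumerate both values of cosmic-ray hit and weight by the priors:
  P(anomaly flag | real transient source) = 0.4654×0.694 + 0.738046×0.306
        = 0.322988 + 0.225842 = 0.548830
Configurations with cosmic-ray hit contribute 0.225842, so
  P(cosmic-ray hit | anomaly flag, real transient source) = 0.225842 / 0.548830 ≈ 0.411
The drop from 0.617 to 0.411 is the explaining-away (discounting) effect.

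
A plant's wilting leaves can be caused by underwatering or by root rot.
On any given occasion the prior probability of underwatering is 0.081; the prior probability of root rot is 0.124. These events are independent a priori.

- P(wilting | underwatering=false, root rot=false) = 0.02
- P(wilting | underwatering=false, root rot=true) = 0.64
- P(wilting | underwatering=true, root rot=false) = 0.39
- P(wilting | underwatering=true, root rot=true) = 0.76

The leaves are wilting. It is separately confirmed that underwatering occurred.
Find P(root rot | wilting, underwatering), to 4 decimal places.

P(wilting | underwatering) = 0.39*0.876 + 0.76*0.124 = 0.341640 + 0.094240 = 0.435880
The root rot-present share is 0.76*0.124 = 0.094240.
So P(root rot | wilting, underwatering) = 0.094240/0.435880 ≈ 0.2162.

P(root rot | wilting, underwatering) ≈ 0.2162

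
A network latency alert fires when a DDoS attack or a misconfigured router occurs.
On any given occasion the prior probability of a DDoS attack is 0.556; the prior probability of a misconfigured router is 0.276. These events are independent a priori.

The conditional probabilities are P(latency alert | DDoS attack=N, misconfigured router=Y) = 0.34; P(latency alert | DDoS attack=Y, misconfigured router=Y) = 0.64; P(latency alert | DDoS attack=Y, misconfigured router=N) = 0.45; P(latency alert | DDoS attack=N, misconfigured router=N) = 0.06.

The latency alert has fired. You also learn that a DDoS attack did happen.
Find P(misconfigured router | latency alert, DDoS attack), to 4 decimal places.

P(latency alert | DDoS attack) = 0.45×0.724 + 0.64×0.276 = 0.325800 + 0.176640 = 0.502440
The misconfigured router-present share is 0.64×0.276 = 0.176640.
Hence the posterior is 0.176640/0.502440 ≈ 0.3516.

P(misconfigured router | latency alert, DDoS attack) ≈ 0.3516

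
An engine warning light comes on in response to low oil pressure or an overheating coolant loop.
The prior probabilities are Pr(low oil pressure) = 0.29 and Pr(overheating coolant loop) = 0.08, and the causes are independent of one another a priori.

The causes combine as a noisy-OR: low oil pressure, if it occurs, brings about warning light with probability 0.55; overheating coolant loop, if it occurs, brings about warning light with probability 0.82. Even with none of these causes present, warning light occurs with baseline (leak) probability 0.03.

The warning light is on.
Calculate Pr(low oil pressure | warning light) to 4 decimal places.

Under noisy-OR, P(warning light | causes) = 1 − (1−0.03)·∏(1−qᵢ) over the active causes.
For the numerator, keep only low oil pressure=true terms: 0.150342 + 0.021377 = 0.171719
Normalizer over all consistent configurations: 0.03*0.71*0.92 + 0.8254*0.71*0.08 + 0.5635*0.29*0.92 + 0.92143*0.29*0.08 = 0.238198
P(low oil pressure | warning light) = 0.171719/0.238198 ≈ 0.7209

Pr(low oil pressure | warning light) ≈ 0.7209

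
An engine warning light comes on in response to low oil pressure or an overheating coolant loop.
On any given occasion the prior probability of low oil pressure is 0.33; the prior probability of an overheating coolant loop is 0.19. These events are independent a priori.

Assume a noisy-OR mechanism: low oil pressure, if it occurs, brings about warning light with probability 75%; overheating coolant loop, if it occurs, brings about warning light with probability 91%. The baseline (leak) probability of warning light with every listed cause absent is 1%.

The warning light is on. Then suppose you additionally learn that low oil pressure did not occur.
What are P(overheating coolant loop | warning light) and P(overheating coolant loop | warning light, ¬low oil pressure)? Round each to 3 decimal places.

Under noisy-OR, P(warning light | causes) = 1 − (1−0.01)·∏(1−qᵢ) over the active causes.
By total probability over the 4 (low oil pressure, overheating coolant loop) configurations:
  P(warning light) = 0.01*0.67*0.81 + 0.9109*0.67*0.19 + 0.7525*0.33*0.81 + 0.977725*0.33*0.19
        = 0.005427 + 0.115958 + 0.201143 + 0.061303 = 0.383831
Configurations with overheating coolant loop contribute 0.177261, so
  P(overheating coolant loop | warning light) = 0.177261 / 0.383831 ≈ 0.462

Now also conditioning on low oil pressure≠true:
P(warning light | ¬low oil pressure) = 0.01×0.81 + 0.9109×0.19 = 0.008100 + 0.173071 = 0.181171
Of this, 0.173071 comes from 0.9109×0.19 (the overheating coolant loop=true cases).
P(overheating coolant loop | warning light, ¬low oil pressure) = 0.173071 / 0.181171 ≈ 0.955
With low oil pressure excluded, overheating coolant loop must carry more of the explanatory weight for the warning light.

P(overheating coolant loop | warning light) ≈ 0.462; P(overheating coolant loop | warning light, ¬low oil pressure) ≈ 0.955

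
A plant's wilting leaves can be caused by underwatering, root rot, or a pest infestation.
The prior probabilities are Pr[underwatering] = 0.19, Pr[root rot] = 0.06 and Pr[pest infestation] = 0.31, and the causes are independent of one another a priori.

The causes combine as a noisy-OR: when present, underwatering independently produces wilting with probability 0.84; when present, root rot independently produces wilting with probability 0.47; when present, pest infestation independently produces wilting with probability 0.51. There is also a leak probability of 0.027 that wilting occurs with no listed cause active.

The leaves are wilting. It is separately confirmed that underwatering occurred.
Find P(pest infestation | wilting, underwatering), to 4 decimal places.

Under noisy-OR, P(wilting | causes) = 1 − (1−0.027)·∏(1−qᵢ) over the active causes.
For the numerator, keep only pest infestation=true terms: 0.269171 + 0.017848 = 0.287019
The normalizing constant is 0.84432·0.94·0.69 + 0.923717·0.94·0.31 + 0.91749·0.06·0.69 + 0.95957·0.06·0.31 = 0.872629
P(pest infestation | wilting, underwatering) = 0.287019/0.872629 ≈ 0.3289

P(pest infestation | wilting, underwatering) ≈ 0.3289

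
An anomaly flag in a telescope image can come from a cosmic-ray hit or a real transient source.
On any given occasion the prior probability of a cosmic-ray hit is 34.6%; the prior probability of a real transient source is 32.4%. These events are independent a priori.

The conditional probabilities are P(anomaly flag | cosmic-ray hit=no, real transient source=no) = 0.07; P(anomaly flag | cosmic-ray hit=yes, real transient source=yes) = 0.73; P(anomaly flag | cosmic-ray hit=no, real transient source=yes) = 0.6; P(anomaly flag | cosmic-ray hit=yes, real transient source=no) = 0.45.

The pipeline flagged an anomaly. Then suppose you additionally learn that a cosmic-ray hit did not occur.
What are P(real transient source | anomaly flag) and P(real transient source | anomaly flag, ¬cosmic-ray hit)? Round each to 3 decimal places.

P(real transient source | anomaly flag) ≈ 0.605; P(real transient source | anomaly flag, ¬cosmic-ray hit) ≈ 0.804

Sum P(anomaly flag|·) weighted by the priors over the 4 (cosmic-ray hit, real transient source) configurations:
  P(anomaly flag) = 0.07·0.654·0.676 + 0.6·0.654·0.324 + 0.45·0.346·0.676 + 0.73·0.346·0.324
        = 0.030947 + 0.127138 + 0.105253 + 0.081836 = 0.345174
The terms with real transient source present sum to 0.208974, so
  P(real transient source | anomaly flag) = 0.208974 / 0.345174 ≈ 0.605

Now also conditioning on cosmic-ray hit≠true:
Sum P(anomaly flag|·) weighted by the priors over both values of real transient source:
  P(anomaly flag | ¬cosmic-ray hit) = 0.07*0.676 + 0.6*0.324
        = 0.047320 + 0.194400 = 0.241720
Configurations with real transient source contribute 0.194400, so
  P(real transient source | anomaly flag, ¬cosmic-ray hit) = 0.194400 / 0.241720 ≈ 0.804
With cosmic-ray hit excluded, real transient source must carry more of the explanatory weight for the anomaly flag.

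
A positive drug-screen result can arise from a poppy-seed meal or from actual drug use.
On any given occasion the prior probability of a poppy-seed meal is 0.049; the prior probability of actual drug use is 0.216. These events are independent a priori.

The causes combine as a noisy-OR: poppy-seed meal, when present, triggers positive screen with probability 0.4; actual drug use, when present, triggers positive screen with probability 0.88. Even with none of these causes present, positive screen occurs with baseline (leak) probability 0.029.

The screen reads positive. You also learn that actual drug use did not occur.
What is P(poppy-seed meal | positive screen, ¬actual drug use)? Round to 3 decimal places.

P(poppy-seed meal | positive screen, ¬actual drug use) ≈ 0.426

Under noisy-OR, P(positive screen | causes) = 1 − (1−0.029)·∏(1−qᵢ) over the active causes.
By total probability over both values of poppy-seed meal:
  P(positive screen | ¬actual drug use) = 0.029·0.951 + 0.4174·0.049
        = 0.027579 + 0.020453 = 0.048032
The terms with poppy-seed meal present sum to 0.020453, so
  P(poppy-seed meal | positive screen, ¬actual drug use) = 0.020453 / 0.048032 ≈ 0.426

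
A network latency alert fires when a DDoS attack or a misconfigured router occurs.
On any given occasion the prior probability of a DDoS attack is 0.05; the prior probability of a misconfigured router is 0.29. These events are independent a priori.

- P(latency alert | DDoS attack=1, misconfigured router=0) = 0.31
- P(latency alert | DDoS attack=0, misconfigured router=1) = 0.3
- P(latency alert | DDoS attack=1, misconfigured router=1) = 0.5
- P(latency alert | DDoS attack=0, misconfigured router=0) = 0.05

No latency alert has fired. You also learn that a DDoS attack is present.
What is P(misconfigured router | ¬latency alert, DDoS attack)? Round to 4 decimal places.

P(misconfigured router | ¬latency alert, DDoS attack) ≈ 0.2284

P(¬latency alert | DDoS attack) = 0.69×0.71 + 0.5×0.29 = 0.489900 + 0.145000 = 0.634900
Restricting to configurations with misconfigured router present: 0.5×0.29 = 0.145000.
So P(misconfigured router | ¬latency alert, DDoS attack) = 0.145000/0.634900 ≈ 0.2284.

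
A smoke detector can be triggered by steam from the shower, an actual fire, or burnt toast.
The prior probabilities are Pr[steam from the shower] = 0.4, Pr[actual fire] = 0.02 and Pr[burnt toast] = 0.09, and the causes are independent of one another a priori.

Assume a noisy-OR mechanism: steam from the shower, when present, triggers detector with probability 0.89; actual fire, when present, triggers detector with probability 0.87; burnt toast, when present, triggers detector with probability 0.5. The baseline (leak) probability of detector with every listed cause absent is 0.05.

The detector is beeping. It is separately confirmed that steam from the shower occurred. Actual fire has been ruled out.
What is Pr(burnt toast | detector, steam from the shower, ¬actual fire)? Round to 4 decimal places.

Under noisy-OR, P(detector | causes) = 1 − (1−0.05)·∏(1−qᵢ) over the active causes.
Enumerate both values of burnt toast and weight by the priors:
  P(detector | steam from the shower, ¬actual fire) = 0.8955*0.91 + 0.94775*0.09
        = 0.814905 + 0.085297 = 0.900202
Configurations with burnt toast contribute 0.085297, so
  P(burnt toast | detector, steam from the shower, ¬actual fire) = 0.085297 / 0.900202 ≈ 0.0948

Pr(burnt toast | detector, steam from the shower, ¬actual fire) ≈ 0.0948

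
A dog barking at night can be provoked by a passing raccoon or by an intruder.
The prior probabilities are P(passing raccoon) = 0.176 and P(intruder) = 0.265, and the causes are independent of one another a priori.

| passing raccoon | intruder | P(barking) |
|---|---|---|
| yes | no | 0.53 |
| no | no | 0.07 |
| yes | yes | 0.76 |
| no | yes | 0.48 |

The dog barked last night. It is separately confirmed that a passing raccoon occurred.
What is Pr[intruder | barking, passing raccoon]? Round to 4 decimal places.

Sum P(barking|·) weighted by the priors over both values of intruder:
  P(barking | passing raccoon) = 0.53×0.735 + 0.76×0.265
        = 0.389550 + 0.201400 = 0.590950
The terms with intruder present sum to 0.201400, so
  P(intruder | barking, passing raccoon) = 0.201400 / 0.590950 ≈ 0.3408

Pr[intruder | barking, passing raccoon] ≈ 0.3408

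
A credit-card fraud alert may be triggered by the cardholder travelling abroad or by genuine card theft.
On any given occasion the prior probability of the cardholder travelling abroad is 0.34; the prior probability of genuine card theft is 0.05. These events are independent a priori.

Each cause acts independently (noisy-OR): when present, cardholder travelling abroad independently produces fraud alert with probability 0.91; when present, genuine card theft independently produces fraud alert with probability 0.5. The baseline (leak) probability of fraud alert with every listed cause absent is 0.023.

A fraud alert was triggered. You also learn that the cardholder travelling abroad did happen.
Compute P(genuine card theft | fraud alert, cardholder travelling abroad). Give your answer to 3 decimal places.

P(genuine card theft | fraud alert, cardholder travelling abroad) ≈ 0.052

Under noisy-OR, P(fraud alert | causes) = 1 − (1−0.023)·∏(1−qᵢ) over the active causes.
P(fraud alert | cardholder travelling abroad) = 0.91207×0.95 + 0.956035×0.05 = 0.866467 + 0.047802 = 0.914269
The genuine card theft-present share is 0.956035×0.05 = 0.047802.
So P(genuine card theft | fraud alert, cardholder travelling abroad) = 0.047802/0.914269 ≈ 0.052.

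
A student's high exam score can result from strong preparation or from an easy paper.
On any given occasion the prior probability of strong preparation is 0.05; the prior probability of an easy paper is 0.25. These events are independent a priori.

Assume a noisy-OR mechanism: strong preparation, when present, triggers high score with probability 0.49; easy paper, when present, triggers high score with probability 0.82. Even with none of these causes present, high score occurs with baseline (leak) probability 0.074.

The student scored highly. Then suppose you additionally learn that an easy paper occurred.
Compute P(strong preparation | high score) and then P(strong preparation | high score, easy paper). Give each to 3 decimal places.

Under noisy-OR, P(high score | causes) = 1 − (1−0.074)·∏(1−qᵢ) over the active causes.
P(high score) = 0.074×0.95×0.75 + 0.83332×0.95×0.25 + 0.52774×0.05×0.75 + 0.914993×0.05×0.25 = 0.052725 + 0.197913 + 0.019790 + 0.011437 = 0.281865
Restricting to configurations with strong preparation present: 0.019790 + 0.011437 = 0.031227.
Hence the posterior is 0.031227/0.281865 ≈ 0.111.

Now also conditioning on easy paper=true:
P(high score | easy paper) = 0.83332×0.95 + 0.914993×0.05 = 0.791654 + 0.045750 = 0.837404
Of this, 0.045750 comes from 0.914993×0.05 (the strong preparation=true cases).
P(strong preparation | high score, easy paper) = 0.045750 / 0.837404 ≈ 0.055
— easy paper explains away the evidence for strong preparation.

P(strong preparation | high score) ≈ 0.111; P(strong preparation | high score, easy paper) ≈ 0.055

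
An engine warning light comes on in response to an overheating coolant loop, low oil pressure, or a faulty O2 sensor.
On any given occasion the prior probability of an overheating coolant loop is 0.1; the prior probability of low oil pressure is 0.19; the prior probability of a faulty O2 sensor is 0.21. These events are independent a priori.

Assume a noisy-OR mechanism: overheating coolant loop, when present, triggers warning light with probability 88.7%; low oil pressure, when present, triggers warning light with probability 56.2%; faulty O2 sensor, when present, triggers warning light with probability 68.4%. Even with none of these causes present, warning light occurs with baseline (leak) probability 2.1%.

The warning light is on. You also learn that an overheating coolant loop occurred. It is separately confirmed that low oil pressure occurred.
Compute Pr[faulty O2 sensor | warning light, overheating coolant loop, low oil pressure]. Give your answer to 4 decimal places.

Under noisy-OR, P(warning light | causes) = 1 − (1−0.021)·∏(1−qᵢ) over the active causes.
By total probability over both values of faulty O2 sensor:
  P(warning light | overheating coolant loop, low oil pressure) = 0.951545*0.79 + 0.984688*0.21
        = 0.751721 + 0.206784 = 0.958505
Configurations with faulty O2 sensor contribute 0.206784, so
  P(faulty O2 sensor | warning light, overheating coolant loop, low oil pressure) = 0.206784 / 0.958505 ≈ 0.2157

Pr[faulty O2 sensor | warning light, overheating coolant loop, low oil pressure] ≈ 0.2157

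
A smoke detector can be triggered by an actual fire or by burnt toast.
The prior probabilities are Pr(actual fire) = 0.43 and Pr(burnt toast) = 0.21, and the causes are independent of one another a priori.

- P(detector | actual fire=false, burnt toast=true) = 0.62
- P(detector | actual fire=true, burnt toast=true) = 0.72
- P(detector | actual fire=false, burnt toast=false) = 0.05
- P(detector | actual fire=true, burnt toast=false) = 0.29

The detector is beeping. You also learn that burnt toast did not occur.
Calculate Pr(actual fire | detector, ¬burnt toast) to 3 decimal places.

Pr(actual fire | detector, ¬burnt toast) ≈ 0.814

By total probability over both values of actual fire:
  P(detector | ¬burnt toast) = 0.05·0.57 + 0.29·0.43
        = 0.028500 + 0.124700 = 0.153200
The terms with actual fire present sum to 0.124700, so
  P(actual fire | detector, ¬burnt toast) = 0.124700 / 0.153200 ≈ 0.814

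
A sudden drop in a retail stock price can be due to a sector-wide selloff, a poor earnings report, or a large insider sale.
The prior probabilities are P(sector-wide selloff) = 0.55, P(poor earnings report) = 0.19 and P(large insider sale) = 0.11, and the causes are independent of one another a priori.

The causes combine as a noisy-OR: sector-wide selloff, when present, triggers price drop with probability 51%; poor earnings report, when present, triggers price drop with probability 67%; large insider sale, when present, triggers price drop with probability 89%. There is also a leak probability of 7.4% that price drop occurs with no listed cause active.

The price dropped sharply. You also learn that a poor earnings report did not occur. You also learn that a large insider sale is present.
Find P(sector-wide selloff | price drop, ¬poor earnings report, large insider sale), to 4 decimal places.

Under noisy-OR, P(price drop | causes) = 1 − (1−0.074)·∏(1−qᵢ) over the active causes.
P(price drop | ¬poor earnings report, large insider sale) = 0.89814·0.45 + 0.950089·0.55 = 0.404163 + 0.522549 = 0.926712
Of this, 0.522549 comes from 0.950089·0.55 (the sector-wide selloff=true cases).
So P(sector-wide selloff | price drop, ¬poor earnings report, large insider sale) = 0.522549/0.926712 ≈ 0.5639.

P(sector-wide selloff | price drop, ¬poor earnings report, large insider sale) ≈ 0.5639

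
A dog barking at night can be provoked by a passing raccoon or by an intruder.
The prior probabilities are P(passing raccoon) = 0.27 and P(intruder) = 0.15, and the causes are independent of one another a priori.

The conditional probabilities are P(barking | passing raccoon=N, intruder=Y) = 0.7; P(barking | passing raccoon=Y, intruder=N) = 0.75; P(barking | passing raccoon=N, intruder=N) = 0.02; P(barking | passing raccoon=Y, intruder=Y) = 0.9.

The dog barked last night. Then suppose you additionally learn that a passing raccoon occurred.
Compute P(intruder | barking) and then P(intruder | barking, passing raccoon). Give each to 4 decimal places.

P(intruder | barking) ≈ 0.3800; P(intruder | barking, passing raccoon) ≈ 0.1748

For the numerator, keep only intruder=true terms: 0.076650 + 0.036450 = 0.113100
The normalizing constant is 0.02·0.73·0.85 + 0.7·0.73·0.15 + 0.75·0.27·0.85 + 0.9·0.27·0.15 = 0.297635
Posterior = 0.113100 / 0.297635 ≈ 0.3800

With the extra evidence:
P(barking | passing raccoon) = 0.75·0.85 + 0.9·0.15 = 0.637500 + 0.135000 = 0.772500
Of this, 0.135000 comes from 0.9·0.15 (the intruder=true cases).
So P(intruder | barking, passing raccoon) = 0.135000/0.772500 ≈ 0.1748.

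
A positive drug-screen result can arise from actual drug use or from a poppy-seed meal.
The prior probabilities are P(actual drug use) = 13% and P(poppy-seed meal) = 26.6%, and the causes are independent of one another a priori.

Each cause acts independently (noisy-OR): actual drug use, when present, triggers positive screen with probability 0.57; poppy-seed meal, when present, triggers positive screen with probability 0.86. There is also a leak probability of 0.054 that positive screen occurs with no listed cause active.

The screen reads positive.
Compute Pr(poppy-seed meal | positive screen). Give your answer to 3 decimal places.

Pr(poppy-seed meal | positive screen) ≈ 0.719

Under noisy-OR, P(positive screen | causes) = 1 − (1−0.054)·∏(1−qᵢ) over the active causes.
For the numerator, keep only poppy-seed meal=true terms: 0.200771 + 0.032611 = 0.233382
Normalizer over all consistent configurations: 0.054·0.87·0.734 + 0.86756·0.87·0.266 + 0.59322·0.13·0.734 + 0.943051·0.13·0.266 = 0.324470
P(poppy-seed meal | positive screen) = 0.233382/0.324470 ≈ 0.719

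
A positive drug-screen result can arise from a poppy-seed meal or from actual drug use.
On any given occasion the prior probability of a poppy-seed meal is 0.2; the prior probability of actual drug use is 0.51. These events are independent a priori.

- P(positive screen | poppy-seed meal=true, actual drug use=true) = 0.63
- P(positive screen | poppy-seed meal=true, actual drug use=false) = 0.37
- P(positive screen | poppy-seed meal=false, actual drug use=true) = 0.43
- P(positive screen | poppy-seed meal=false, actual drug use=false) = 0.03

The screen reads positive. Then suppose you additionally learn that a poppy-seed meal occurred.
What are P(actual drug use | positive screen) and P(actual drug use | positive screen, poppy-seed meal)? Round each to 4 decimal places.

Enumerate the 4 (poppy-seed meal, actual drug use) configurations and weight by the priors:
  P(positive screen) = 0.03×0.8×0.49 + 0.43×0.8×0.51 + 0.37×0.2×0.49 + 0.63×0.2×0.51
        = 0.011760 + 0.175440 + 0.036260 + 0.064260 = 0.287720
Keeping only the actual drug use-present terms gives 0.239700, so
  P(actual drug use | positive screen) = 0.239700 / 0.287720 ≈ 0.8331

Now condition on the additional information:
For the numerator, keep only actual drug use=true terms: 0.63*0.51 = 0.321300
The normalizing constant is 0.37*0.49 + 0.63*0.51 = 0.502600
Posterior = 0.321300 / 0.502600 ≈ 0.6393
This is intercausal reasoning (explaining away): once poppy-seed meal accounts for the positive screen, actual drug use becomes less likely.

P(actual drug use | positive screen) ≈ 0.8331; P(actual drug use | positive screen, poppy-seed meal) ≈ 0.6393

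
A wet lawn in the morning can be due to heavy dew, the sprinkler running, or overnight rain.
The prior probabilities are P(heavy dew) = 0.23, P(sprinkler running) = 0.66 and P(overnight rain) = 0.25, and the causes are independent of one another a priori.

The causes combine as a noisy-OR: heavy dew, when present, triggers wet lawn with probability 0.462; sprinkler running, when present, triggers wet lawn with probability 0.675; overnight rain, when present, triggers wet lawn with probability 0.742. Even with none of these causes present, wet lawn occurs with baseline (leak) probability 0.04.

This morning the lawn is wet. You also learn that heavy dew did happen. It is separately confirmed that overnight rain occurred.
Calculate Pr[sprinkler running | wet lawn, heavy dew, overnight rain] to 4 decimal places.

Under noisy-OR, P(wet lawn | causes) = 1 − (1−0.04)·∏(1−qᵢ) over the active causes.
By total probability over both values of sprinkler running:
  P(wet lawn | heavy dew, overnight rain) = 0.866748×0.34 + 0.956693×0.66
        = 0.294694 + 0.631417 = 0.926111
Keeping only the sprinkler running-present terms gives 0.631417, so
  P(sprinkler running | wet lawn, heavy dew, overnight rain) = 0.631417 / 0.926111 ≈ 0.6818

Pr[sprinkler running | wet lawn, heavy dew, overnight rain] ≈ 0.6818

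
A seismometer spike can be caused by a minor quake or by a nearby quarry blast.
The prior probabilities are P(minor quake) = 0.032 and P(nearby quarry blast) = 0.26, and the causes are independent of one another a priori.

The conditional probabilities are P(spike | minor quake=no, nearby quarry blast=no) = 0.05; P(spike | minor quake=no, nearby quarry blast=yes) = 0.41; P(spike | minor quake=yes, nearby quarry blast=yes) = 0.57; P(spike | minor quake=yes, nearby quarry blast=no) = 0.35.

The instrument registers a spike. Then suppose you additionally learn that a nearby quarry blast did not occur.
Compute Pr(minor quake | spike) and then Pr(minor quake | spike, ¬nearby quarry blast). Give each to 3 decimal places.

By total probability over the 4 (minor quake, nearby quarry blast) configurations:
  P(spike) = 0.05·0.968·0.74 + 0.41·0.968·0.26 + 0.35·0.032·0.74 + 0.57·0.032·0.26
        = 0.035816 + 0.103189 + 0.008288 + 0.004742 = 0.152035
The terms with minor quake present sum to 0.013030, so
  P(minor quake | spike) = 0.013030 / 0.152035 ≈ 0.086

With the extra evidence:
Enumerate both values of minor quake and weight by the priors:
  P(spike | ¬nearby quarry blast) = 0.05·0.968 + 0.35·0.032
        = 0.048400 + 0.011200 = 0.059600
Keeping only the minor quake-present terms gives 0.011200, so
  P(minor quake | spike, ¬nearby quarry blast) = 0.011200 / 0.059600 ≈ 0.188
With nearby quarry blast excluded, minor quake must carry more of the explanatory weight for the spike.

Pr(minor quake | spike) ≈ 0.086; Pr(minor quake | spike, ¬nearby quarry blast) ≈ 0.188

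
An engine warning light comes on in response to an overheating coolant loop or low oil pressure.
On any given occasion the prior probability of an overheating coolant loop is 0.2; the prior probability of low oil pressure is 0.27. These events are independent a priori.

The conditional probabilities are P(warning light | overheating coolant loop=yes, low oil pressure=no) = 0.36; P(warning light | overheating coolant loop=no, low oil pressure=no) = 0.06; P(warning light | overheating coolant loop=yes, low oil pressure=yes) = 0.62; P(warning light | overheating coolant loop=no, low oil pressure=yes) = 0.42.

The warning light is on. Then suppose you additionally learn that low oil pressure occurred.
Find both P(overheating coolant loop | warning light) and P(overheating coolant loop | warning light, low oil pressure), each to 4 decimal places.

P(warning light) = 0.06·0.8·0.73 + 0.42·0.8·0.27 + 0.36·0.2·0.73 + 0.62·0.2·0.27 = 0.035040 + 0.090720 + 0.052560 + 0.033480 = 0.211800
Restricting to configurations with overheating coolant loop present: 0.052560 + 0.033480 = 0.086040.
P(overheating coolant loop | warning light) = 0.086040 / 0.211800 ≈ 0.4062

With the extra evidence:
P(warning light | low oil pressure) = 0.42×0.8 + 0.62×0.2 = 0.336000 + 0.124000 = 0.460000
Of this, 0.124000 comes from 0.62×0.2 (the overheating coolant loop=true cases).
So P(overheating coolant loop | warning light, low oil pressure) = 0.124000/0.460000 ≈ 0.2696.

P(overheating coolant loop | warning light) ≈ 0.4062; P(overheating coolant loop | warning light, low oil pressure) ≈ 0.2696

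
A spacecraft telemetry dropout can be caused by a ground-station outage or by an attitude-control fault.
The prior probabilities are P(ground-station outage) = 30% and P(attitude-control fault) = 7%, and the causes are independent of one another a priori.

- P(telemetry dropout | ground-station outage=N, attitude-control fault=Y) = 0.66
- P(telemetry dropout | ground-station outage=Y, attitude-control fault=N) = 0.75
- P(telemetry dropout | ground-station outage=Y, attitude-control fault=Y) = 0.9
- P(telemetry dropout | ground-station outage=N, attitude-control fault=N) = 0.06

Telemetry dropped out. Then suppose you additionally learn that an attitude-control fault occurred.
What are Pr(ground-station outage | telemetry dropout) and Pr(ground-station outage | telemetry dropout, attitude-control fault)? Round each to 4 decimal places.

Pr(ground-station outage | telemetry dropout) ≈ 0.7616; Pr(ground-station outage | telemetry dropout, attitude-control fault) ≈ 0.3689

Numerator (weight on configurations with ground-station outage): 0.209250 + 0.018900 = 0.228150
Normalizer over all consistent configurations: 0.06*0.7*0.93 + 0.66*0.7*0.07 + 0.75*0.3*0.93 + 0.9*0.3*0.07 = 0.299550
P(ground-station outage | telemetry dropout) = 0.228150/0.299550 ≈ 0.7616

With the extra evidence:
Numerator (weight on configurations with ground-station outage): 0.9·0.3 = 0.270000
The normalizing constant is 0.66·0.7 + 0.9·0.3 = 0.732000
Posterior = 0.270000 / 0.732000 ≈ 0.3689
Conditioning on attitude-control fault lowers the posterior on ground-station outage: the classic explaining-away effect in a common-effect structure.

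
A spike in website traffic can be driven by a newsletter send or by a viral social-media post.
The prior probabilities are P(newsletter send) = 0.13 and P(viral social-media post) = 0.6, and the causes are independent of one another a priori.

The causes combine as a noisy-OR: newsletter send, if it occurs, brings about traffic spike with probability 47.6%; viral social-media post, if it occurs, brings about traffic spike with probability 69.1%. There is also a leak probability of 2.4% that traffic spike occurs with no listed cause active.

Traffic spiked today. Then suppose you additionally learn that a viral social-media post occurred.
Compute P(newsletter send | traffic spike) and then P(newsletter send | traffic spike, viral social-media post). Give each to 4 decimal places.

Under noisy-OR, P(traffic spike | causes) = 1 − (1−0.024)·∏(1−qᵢ) over the active causes.
Sum P(traffic spike|·) weighted by the priors over the 4 (newsletter send, viral social-media post) configurations:
  P(traffic spike) = 0.024×0.87×0.4 + 0.698416×0.87×0.6 + 0.488576×0.13×0.4 + 0.84197×0.13×0.6
        = 0.008352 + 0.364573 + 0.025406 + 0.065674 = 0.464005
Keeping only the newsletter send-present terms gives 0.091080, so
  P(newsletter send | traffic spike) = 0.091080 / 0.464005 ≈ 0.1963

Now also conditioning on viral social-media post=true:
P(traffic spike | viral social-media post) = 0.698416·0.87 + 0.84197·0.13 = 0.607622 + 0.109456 = 0.717078
Of this, 0.109456 comes from 0.84197·0.13 (the newsletter send=true cases).
P(newsletter send | traffic spike, viral social-media post) = 0.109456 / 0.717078 ≈ 0.1526
— viral social-media post explains away the evidence for newsletter send.

P(newsletter send | traffic spike) ≈ 0.1963; P(newsletter send | traffic spike, viral social-media post) ≈ 0.1526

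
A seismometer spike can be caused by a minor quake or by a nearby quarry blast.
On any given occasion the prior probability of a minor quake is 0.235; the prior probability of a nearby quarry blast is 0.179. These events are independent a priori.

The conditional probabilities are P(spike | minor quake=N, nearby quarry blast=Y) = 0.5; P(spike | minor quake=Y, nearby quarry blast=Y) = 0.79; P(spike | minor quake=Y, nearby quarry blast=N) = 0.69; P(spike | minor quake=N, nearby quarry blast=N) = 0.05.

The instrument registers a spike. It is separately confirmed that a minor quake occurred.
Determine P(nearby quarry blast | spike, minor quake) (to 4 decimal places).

Numerator (weight on configurations with nearby quarry blast): 0.79×0.179 = 0.141410
Denominator P(spike | minor quake): 0.69×0.821 + 0.79×0.179 = 0.707900
P(nearby quarry blast | spike, minor quake) = 0.141410/0.707900 ≈ 0.1998

P(nearby quarry blast | spike, minor quake) ≈ 0.1998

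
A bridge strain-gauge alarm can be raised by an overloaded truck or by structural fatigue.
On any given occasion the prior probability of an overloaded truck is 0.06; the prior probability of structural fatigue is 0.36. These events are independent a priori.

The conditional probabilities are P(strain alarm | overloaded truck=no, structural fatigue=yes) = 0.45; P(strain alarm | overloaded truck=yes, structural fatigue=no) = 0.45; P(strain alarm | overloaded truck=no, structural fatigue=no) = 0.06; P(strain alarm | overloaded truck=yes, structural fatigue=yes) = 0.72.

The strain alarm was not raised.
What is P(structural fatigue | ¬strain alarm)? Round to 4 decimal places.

P(structural fatigue | ¬strain alarm) ≈ 0.2468

Weight on structural fatigue=true, given the evidence: 0.186120 + 0.006048 = 0.192168
The normalizing constant is 0.94*0.94*0.64 + 0.55*0.94*0.36 + 0.55*0.06*0.64 + 0.28*0.06*0.36 = 0.778792
P(structural fatigue | ¬strain alarm) = 0.192168/0.778792 ≈ 0.2468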